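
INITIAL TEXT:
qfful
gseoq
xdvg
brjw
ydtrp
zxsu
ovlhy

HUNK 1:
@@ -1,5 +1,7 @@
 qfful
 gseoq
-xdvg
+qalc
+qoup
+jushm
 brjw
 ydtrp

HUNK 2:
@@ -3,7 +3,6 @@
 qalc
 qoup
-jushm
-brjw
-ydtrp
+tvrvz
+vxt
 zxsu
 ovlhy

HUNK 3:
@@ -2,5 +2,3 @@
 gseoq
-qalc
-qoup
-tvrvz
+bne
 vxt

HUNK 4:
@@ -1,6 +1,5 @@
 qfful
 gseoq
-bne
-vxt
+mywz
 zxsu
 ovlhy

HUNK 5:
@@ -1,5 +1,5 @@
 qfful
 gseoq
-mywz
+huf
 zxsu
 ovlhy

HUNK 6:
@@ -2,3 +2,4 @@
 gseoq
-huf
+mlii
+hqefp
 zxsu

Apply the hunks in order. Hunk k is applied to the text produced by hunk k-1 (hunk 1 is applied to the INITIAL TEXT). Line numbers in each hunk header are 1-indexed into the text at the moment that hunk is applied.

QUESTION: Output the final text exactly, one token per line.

Hunk 1: at line 1 remove [xdvg] add [qalc,qoup,jushm] -> 9 lines: qfful gseoq qalc qoup jushm brjw ydtrp zxsu ovlhy
Hunk 2: at line 3 remove [jushm,brjw,ydtrp] add [tvrvz,vxt] -> 8 lines: qfful gseoq qalc qoup tvrvz vxt zxsu ovlhy
Hunk 3: at line 2 remove [qalc,qoup,tvrvz] add [bne] -> 6 lines: qfful gseoq bne vxt zxsu ovlhy
Hunk 4: at line 1 remove [bne,vxt] add [mywz] -> 5 lines: qfful gseoq mywz zxsu ovlhy
Hunk 5: at line 1 remove [mywz] add [huf] -> 5 lines: qfful gseoq huf zxsu ovlhy
Hunk 6: at line 2 remove [huf] add [mlii,hqefp] -> 6 lines: qfful gseoq mlii hqefp zxsu ovlhy

Answer: qfful
gseoq
mlii
hqefp
zxsu
ovlhy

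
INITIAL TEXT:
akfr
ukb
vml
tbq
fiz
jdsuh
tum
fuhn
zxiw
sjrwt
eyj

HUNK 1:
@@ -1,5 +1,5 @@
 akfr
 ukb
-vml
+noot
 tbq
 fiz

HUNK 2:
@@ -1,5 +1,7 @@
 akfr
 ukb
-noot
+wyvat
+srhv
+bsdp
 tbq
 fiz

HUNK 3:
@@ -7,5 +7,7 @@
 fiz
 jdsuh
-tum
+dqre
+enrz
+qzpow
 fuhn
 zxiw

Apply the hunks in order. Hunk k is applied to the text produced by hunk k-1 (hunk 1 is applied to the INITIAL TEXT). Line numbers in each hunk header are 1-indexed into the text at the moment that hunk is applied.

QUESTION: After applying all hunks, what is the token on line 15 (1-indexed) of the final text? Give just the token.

Hunk 1: at line 1 remove [vml] add [noot] -> 11 lines: akfr ukb noot tbq fiz jdsuh tum fuhn zxiw sjrwt eyj
Hunk 2: at line 1 remove [noot] add [wyvat,srhv,bsdp] -> 13 lines: akfr ukb wyvat srhv bsdp tbq fiz jdsuh tum fuhn zxiw sjrwt eyj
Hunk 3: at line 7 remove [tum] add [dqre,enrz,qzpow] -> 15 lines: akfr ukb wyvat srhv bsdp tbq fiz jdsuh dqre enrz qzpow fuhn zxiw sjrwt eyj
Final line 15: eyj

Answer: eyj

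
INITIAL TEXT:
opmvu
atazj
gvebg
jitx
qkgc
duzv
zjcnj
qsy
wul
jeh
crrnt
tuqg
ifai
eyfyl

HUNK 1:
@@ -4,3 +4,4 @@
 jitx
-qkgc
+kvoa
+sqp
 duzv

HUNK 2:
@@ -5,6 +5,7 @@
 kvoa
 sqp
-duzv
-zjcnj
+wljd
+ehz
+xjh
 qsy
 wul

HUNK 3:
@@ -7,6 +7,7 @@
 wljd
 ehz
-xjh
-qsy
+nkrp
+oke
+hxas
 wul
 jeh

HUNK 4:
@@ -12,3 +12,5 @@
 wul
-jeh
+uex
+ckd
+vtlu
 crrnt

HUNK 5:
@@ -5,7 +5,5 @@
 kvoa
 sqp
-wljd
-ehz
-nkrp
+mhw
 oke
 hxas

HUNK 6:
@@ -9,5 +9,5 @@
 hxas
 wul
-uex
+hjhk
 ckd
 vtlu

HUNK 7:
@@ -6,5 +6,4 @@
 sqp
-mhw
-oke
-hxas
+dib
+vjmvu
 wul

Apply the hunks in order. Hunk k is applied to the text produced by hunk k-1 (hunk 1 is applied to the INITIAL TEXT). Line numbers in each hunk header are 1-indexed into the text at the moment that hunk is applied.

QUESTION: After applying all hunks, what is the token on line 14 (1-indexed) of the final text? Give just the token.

Hunk 1: at line 4 remove [qkgc] add [kvoa,sqp] -> 15 lines: opmvu atazj gvebg jitx kvoa sqp duzv zjcnj qsy wul jeh crrnt tuqg ifai eyfyl
Hunk 2: at line 5 remove [duzv,zjcnj] add [wljd,ehz,xjh] -> 16 lines: opmvu atazj gvebg jitx kvoa sqp wljd ehz xjh qsy wul jeh crrnt tuqg ifai eyfyl
Hunk 3: at line 7 remove [xjh,qsy] add [nkrp,oke,hxas] -> 17 lines: opmvu atazj gvebg jitx kvoa sqp wljd ehz nkrp oke hxas wul jeh crrnt tuqg ifai eyfyl
Hunk 4: at line 12 remove [jeh] add [uex,ckd,vtlu] -> 19 lines: opmvu atazj gvebg jitx kvoa sqp wljd ehz nkrp oke hxas wul uex ckd vtlu crrnt tuqg ifai eyfyl
Hunk 5: at line 5 remove [wljd,ehz,nkrp] add [mhw] -> 17 lines: opmvu atazj gvebg jitx kvoa sqp mhw oke hxas wul uex ckd vtlu crrnt tuqg ifai eyfyl
Hunk 6: at line 9 remove [uex] add [hjhk] -> 17 lines: opmvu atazj gvebg jitx kvoa sqp mhw oke hxas wul hjhk ckd vtlu crrnt tuqg ifai eyfyl
Hunk 7: at line 6 remove [mhw,oke,hxas] add [dib,vjmvu] -> 16 lines: opmvu atazj gvebg jitx kvoa sqp dib vjmvu wul hjhk ckd vtlu crrnt tuqg ifai eyfyl
Final line 14: tuqg

Answer: tuqg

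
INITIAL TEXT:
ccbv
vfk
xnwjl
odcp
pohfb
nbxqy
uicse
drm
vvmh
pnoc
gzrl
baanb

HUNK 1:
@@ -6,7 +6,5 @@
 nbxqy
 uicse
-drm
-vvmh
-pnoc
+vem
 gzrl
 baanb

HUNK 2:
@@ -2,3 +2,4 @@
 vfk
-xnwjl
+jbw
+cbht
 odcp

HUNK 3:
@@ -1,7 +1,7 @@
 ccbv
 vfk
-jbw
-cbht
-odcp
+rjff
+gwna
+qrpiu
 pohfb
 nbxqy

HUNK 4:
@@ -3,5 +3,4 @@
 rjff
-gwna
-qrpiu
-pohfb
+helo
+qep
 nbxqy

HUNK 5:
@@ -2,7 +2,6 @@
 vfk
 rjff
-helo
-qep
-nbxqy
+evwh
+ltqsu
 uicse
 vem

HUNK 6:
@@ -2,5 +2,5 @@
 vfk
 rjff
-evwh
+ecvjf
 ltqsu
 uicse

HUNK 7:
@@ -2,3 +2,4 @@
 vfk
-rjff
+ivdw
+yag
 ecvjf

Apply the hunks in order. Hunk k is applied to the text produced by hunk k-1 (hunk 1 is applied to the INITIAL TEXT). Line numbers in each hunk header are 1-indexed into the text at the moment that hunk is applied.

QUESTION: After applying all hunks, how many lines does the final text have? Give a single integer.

Answer: 10

Derivation:
Hunk 1: at line 6 remove [drm,vvmh,pnoc] add [vem] -> 10 lines: ccbv vfk xnwjl odcp pohfb nbxqy uicse vem gzrl baanb
Hunk 2: at line 2 remove [xnwjl] add [jbw,cbht] -> 11 lines: ccbv vfk jbw cbht odcp pohfb nbxqy uicse vem gzrl baanb
Hunk 3: at line 1 remove [jbw,cbht,odcp] add [rjff,gwna,qrpiu] -> 11 lines: ccbv vfk rjff gwna qrpiu pohfb nbxqy uicse vem gzrl baanb
Hunk 4: at line 3 remove [gwna,qrpiu,pohfb] add [helo,qep] -> 10 lines: ccbv vfk rjff helo qep nbxqy uicse vem gzrl baanb
Hunk 5: at line 2 remove [helo,qep,nbxqy] add [evwh,ltqsu] -> 9 lines: ccbv vfk rjff evwh ltqsu uicse vem gzrl baanb
Hunk 6: at line 2 remove [evwh] add [ecvjf] -> 9 lines: ccbv vfk rjff ecvjf ltqsu uicse vem gzrl baanb
Hunk 7: at line 2 remove [rjff] add [ivdw,yag] -> 10 lines: ccbv vfk ivdw yag ecvjf ltqsu uicse vem gzrl baanb
Final line count: 10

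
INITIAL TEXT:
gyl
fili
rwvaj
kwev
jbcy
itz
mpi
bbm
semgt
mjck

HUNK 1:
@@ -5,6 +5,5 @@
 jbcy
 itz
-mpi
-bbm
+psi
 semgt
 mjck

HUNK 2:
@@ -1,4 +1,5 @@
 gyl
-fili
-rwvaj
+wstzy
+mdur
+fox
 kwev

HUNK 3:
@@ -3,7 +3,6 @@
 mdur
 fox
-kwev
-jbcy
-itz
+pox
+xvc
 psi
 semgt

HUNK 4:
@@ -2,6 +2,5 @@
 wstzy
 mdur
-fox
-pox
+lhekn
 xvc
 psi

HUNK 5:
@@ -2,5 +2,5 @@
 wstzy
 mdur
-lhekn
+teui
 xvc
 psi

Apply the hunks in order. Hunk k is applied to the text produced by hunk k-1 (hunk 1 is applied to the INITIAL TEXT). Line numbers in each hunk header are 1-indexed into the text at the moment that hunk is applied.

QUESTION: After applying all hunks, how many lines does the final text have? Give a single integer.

Answer: 8

Derivation:
Hunk 1: at line 5 remove [mpi,bbm] add [psi] -> 9 lines: gyl fili rwvaj kwev jbcy itz psi semgt mjck
Hunk 2: at line 1 remove [fili,rwvaj] add [wstzy,mdur,fox] -> 10 lines: gyl wstzy mdur fox kwev jbcy itz psi semgt mjck
Hunk 3: at line 3 remove [kwev,jbcy,itz] add [pox,xvc] -> 9 lines: gyl wstzy mdur fox pox xvc psi semgt mjck
Hunk 4: at line 2 remove [fox,pox] add [lhekn] -> 8 lines: gyl wstzy mdur lhekn xvc psi semgt mjck
Hunk 5: at line 2 remove [lhekn] add [teui] -> 8 lines: gyl wstzy mdur teui xvc psi semgt mjck
Final line count: 8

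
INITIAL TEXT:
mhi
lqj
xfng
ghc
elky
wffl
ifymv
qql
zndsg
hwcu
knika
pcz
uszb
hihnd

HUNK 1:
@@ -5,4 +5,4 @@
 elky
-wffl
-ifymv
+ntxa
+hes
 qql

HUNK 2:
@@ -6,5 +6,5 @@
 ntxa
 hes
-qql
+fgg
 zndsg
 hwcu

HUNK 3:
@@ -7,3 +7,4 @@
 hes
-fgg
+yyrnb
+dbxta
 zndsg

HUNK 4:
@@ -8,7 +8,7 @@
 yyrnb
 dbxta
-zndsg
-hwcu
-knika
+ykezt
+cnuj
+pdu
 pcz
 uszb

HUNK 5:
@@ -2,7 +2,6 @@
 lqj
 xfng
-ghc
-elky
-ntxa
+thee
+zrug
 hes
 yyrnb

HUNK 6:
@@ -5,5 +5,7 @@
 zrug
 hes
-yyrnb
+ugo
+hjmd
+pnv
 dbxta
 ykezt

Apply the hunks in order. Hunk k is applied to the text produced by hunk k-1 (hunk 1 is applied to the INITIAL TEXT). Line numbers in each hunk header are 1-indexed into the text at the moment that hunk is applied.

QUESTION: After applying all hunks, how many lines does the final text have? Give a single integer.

Hunk 1: at line 5 remove [wffl,ifymv] add [ntxa,hes] -> 14 lines: mhi lqj xfng ghc elky ntxa hes qql zndsg hwcu knika pcz uszb hihnd
Hunk 2: at line 6 remove [qql] add [fgg] -> 14 lines: mhi lqj xfng ghc elky ntxa hes fgg zndsg hwcu knika pcz uszb hihnd
Hunk 3: at line 7 remove [fgg] add [yyrnb,dbxta] -> 15 lines: mhi lqj xfng ghc elky ntxa hes yyrnb dbxta zndsg hwcu knika pcz uszb hihnd
Hunk 4: at line 8 remove [zndsg,hwcu,knika] add [ykezt,cnuj,pdu] -> 15 lines: mhi lqj xfng ghc elky ntxa hes yyrnb dbxta ykezt cnuj pdu pcz uszb hihnd
Hunk 5: at line 2 remove [ghc,elky,ntxa] add [thee,zrug] -> 14 lines: mhi lqj xfng thee zrug hes yyrnb dbxta ykezt cnuj pdu pcz uszb hihnd
Hunk 6: at line 5 remove [yyrnb] add [ugo,hjmd,pnv] -> 16 lines: mhi lqj xfng thee zrug hes ugo hjmd pnv dbxta ykezt cnuj pdu pcz uszb hihnd
Final line count: 16

Answer: 16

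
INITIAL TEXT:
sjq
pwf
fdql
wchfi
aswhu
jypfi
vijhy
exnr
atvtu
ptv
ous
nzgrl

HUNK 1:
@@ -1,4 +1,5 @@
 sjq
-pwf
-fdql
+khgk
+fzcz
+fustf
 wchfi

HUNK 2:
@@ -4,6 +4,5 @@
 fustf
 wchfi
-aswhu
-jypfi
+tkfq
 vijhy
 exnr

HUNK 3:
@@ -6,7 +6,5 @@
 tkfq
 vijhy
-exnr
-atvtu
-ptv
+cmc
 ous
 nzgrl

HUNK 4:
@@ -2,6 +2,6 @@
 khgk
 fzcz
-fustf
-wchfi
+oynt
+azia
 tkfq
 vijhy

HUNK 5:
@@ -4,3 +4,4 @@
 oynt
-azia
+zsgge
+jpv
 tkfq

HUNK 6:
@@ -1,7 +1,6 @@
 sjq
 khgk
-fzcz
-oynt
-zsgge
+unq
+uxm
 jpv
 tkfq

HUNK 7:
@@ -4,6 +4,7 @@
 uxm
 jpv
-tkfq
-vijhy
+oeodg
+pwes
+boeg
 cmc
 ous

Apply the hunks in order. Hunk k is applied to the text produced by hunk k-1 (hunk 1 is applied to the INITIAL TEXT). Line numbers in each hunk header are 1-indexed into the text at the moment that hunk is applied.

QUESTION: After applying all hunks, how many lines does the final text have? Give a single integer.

Answer: 11

Derivation:
Hunk 1: at line 1 remove [pwf,fdql] add [khgk,fzcz,fustf] -> 13 lines: sjq khgk fzcz fustf wchfi aswhu jypfi vijhy exnr atvtu ptv ous nzgrl
Hunk 2: at line 4 remove [aswhu,jypfi] add [tkfq] -> 12 lines: sjq khgk fzcz fustf wchfi tkfq vijhy exnr atvtu ptv ous nzgrl
Hunk 3: at line 6 remove [exnr,atvtu,ptv] add [cmc] -> 10 lines: sjq khgk fzcz fustf wchfi tkfq vijhy cmc ous nzgrl
Hunk 4: at line 2 remove [fustf,wchfi] add [oynt,azia] -> 10 lines: sjq khgk fzcz oynt azia tkfq vijhy cmc ous nzgrl
Hunk 5: at line 4 remove [azia] add [zsgge,jpv] -> 11 lines: sjq khgk fzcz oynt zsgge jpv tkfq vijhy cmc ous nzgrl
Hunk 6: at line 1 remove [fzcz,oynt,zsgge] add [unq,uxm] -> 10 lines: sjq khgk unq uxm jpv tkfq vijhy cmc ous nzgrl
Hunk 7: at line 4 remove [tkfq,vijhy] add [oeodg,pwes,boeg] -> 11 lines: sjq khgk unq uxm jpv oeodg pwes boeg cmc ous nzgrl
Final line count: 11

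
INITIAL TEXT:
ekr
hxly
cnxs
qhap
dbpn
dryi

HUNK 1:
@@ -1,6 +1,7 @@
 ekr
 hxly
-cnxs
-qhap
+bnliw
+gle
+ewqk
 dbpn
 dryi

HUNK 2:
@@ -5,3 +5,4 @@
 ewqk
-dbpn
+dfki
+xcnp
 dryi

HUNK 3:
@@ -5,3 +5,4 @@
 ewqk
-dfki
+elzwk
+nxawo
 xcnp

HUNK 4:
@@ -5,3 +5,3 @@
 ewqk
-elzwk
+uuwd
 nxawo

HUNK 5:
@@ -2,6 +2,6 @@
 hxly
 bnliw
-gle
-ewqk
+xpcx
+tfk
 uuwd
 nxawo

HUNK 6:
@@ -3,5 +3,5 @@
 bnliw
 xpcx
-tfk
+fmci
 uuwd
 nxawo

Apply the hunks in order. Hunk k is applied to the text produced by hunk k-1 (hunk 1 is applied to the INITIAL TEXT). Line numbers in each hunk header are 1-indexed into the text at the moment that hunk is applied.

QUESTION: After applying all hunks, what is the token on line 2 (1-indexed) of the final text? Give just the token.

Answer: hxly

Derivation:
Hunk 1: at line 1 remove [cnxs,qhap] add [bnliw,gle,ewqk] -> 7 lines: ekr hxly bnliw gle ewqk dbpn dryi
Hunk 2: at line 5 remove [dbpn] add [dfki,xcnp] -> 8 lines: ekr hxly bnliw gle ewqk dfki xcnp dryi
Hunk 3: at line 5 remove [dfki] add [elzwk,nxawo] -> 9 lines: ekr hxly bnliw gle ewqk elzwk nxawo xcnp dryi
Hunk 4: at line 5 remove [elzwk] add [uuwd] -> 9 lines: ekr hxly bnliw gle ewqk uuwd nxawo xcnp dryi
Hunk 5: at line 2 remove [gle,ewqk] add [xpcx,tfk] -> 9 lines: ekr hxly bnliw xpcx tfk uuwd nxawo xcnp dryi
Hunk 6: at line 3 remove [tfk] add [fmci] -> 9 lines: ekr hxly bnliw xpcx fmci uuwd nxawo xcnp dryi
Final line 2: hxly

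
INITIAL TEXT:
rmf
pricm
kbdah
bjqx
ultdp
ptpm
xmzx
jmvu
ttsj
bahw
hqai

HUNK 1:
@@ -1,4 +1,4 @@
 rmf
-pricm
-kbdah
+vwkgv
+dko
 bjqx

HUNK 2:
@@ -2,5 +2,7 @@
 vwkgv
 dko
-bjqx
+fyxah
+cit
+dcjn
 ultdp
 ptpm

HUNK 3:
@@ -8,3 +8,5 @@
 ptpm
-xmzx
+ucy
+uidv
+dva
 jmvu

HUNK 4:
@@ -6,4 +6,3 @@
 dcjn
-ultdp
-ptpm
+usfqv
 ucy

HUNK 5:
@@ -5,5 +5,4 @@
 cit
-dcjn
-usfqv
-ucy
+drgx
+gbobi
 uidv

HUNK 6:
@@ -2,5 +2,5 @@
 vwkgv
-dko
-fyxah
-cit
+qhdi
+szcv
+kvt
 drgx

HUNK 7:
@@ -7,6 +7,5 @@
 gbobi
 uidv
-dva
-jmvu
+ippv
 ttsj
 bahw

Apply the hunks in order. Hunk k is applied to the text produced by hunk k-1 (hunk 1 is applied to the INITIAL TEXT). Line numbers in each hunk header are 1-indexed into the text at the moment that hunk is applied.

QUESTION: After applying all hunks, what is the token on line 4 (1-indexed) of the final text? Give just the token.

Answer: szcv

Derivation:
Hunk 1: at line 1 remove [pricm,kbdah] add [vwkgv,dko] -> 11 lines: rmf vwkgv dko bjqx ultdp ptpm xmzx jmvu ttsj bahw hqai
Hunk 2: at line 2 remove [bjqx] add [fyxah,cit,dcjn] -> 13 lines: rmf vwkgv dko fyxah cit dcjn ultdp ptpm xmzx jmvu ttsj bahw hqai
Hunk 3: at line 8 remove [xmzx] add [ucy,uidv,dva] -> 15 lines: rmf vwkgv dko fyxah cit dcjn ultdp ptpm ucy uidv dva jmvu ttsj bahw hqai
Hunk 4: at line 6 remove [ultdp,ptpm] add [usfqv] -> 14 lines: rmf vwkgv dko fyxah cit dcjn usfqv ucy uidv dva jmvu ttsj bahw hqai
Hunk 5: at line 5 remove [dcjn,usfqv,ucy] add [drgx,gbobi] -> 13 lines: rmf vwkgv dko fyxah cit drgx gbobi uidv dva jmvu ttsj bahw hqai
Hunk 6: at line 2 remove [dko,fyxah,cit] add [qhdi,szcv,kvt] -> 13 lines: rmf vwkgv qhdi szcv kvt drgx gbobi uidv dva jmvu ttsj bahw hqai
Hunk 7: at line 7 remove [dva,jmvu] add [ippv] -> 12 lines: rmf vwkgv qhdi szcv kvt drgx gbobi uidv ippv ttsj bahw hqai
Final line 4: szcv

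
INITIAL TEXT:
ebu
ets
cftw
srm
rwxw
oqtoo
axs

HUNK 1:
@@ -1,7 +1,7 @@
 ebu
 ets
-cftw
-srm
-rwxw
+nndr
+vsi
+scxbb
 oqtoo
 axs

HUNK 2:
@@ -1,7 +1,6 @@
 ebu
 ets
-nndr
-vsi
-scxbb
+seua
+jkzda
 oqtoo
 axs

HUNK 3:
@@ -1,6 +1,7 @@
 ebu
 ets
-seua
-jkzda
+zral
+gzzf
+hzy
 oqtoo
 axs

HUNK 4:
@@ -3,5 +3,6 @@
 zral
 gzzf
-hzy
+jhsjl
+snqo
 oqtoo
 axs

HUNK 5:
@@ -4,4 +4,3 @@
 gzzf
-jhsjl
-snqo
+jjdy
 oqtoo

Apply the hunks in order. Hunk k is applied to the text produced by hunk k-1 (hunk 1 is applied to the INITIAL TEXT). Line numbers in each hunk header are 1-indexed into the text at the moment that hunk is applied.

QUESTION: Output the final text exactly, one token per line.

Answer: ebu
ets
zral
gzzf
jjdy
oqtoo
axs

Derivation:
Hunk 1: at line 1 remove [cftw,srm,rwxw] add [nndr,vsi,scxbb] -> 7 lines: ebu ets nndr vsi scxbb oqtoo axs
Hunk 2: at line 1 remove [nndr,vsi,scxbb] add [seua,jkzda] -> 6 lines: ebu ets seua jkzda oqtoo axs
Hunk 3: at line 1 remove [seua,jkzda] add [zral,gzzf,hzy] -> 7 lines: ebu ets zral gzzf hzy oqtoo axs
Hunk 4: at line 3 remove [hzy] add [jhsjl,snqo] -> 8 lines: ebu ets zral gzzf jhsjl snqo oqtoo axs
Hunk 5: at line 4 remove [jhsjl,snqo] add [jjdy] -> 7 lines: ebu ets zral gzzf jjdy oqtoo axs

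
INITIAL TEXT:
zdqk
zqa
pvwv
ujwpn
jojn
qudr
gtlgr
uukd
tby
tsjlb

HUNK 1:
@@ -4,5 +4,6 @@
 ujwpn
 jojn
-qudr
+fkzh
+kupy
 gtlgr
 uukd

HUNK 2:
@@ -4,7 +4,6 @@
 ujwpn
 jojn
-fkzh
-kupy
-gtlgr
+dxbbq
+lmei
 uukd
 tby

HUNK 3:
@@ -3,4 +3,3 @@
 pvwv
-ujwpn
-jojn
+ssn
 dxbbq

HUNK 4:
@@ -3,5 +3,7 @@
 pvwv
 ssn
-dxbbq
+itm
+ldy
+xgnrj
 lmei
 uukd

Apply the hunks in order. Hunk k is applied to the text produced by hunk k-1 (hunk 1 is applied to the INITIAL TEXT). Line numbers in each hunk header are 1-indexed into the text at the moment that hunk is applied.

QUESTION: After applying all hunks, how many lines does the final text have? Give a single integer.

Hunk 1: at line 4 remove [qudr] add [fkzh,kupy] -> 11 lines: zdqk zqa pvwv ujwpn jojn fkzh kupy gtlgr uukd tby tsjlb
Hunk 2: at line 4 remove [fkzh,kupy,gtlgr] add [dxbbq,lmei] -> 10 lines: zdqk zqa pvwv ujwpn jojn dxbbq lmei uukd tby tsjlb
Hunk 3: at line 3 remove [ujwpn,jojn] add [ssn] -> 9 lines: zdqk zqa pvwv ssn dxbbq lmei uukd tby tsjlb
Hunk 4: at line 3 remove [dxbbq] add [itm,ldy,xgnrj] -> 11 lines: zdqk zqa pvwv ssn itm ldy xgnrj lmei uukd tby tsjlb
Final line count: 11

Answer: 11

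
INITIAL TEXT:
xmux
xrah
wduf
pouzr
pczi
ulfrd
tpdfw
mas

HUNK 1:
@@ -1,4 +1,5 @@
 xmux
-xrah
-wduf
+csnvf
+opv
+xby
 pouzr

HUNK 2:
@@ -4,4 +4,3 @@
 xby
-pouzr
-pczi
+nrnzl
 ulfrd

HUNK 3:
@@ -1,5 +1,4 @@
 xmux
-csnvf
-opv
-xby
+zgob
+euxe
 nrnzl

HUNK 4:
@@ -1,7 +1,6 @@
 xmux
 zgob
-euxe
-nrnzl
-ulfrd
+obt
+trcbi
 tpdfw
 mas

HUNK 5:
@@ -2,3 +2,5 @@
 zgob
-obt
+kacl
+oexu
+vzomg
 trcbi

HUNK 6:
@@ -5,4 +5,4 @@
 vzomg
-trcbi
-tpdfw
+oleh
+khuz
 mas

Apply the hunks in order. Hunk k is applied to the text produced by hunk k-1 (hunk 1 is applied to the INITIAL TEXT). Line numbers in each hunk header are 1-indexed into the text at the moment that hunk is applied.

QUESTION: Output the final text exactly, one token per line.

Answer: xmux
zgob
kacl
oexu
vzomg
oleh
khuz
mas

Derivation:
Hunk 1: at line 1 remove [xrah,wduf] add [csnvf,opv,xby] -> 9 lines: xmux csnvf opv xby pouzr pczi ulfrd tpdfw mas
Hunk 2: at line 4 remove [pouzr,pczi] add [nrnzl] -> 8 lines: xmux csnvf opv xby nrnzl ulfrd tpdfw mas
Hunk 3: at line 1 remove [csnvf,opv,xby] add [zgob,euxe] -> 7 lines: xmux zgob euxe nrnzl ulfrd tpdfw mas
Hunk 4: at line 1 remove [euxe,nrnzl,ulfrd] add [obt,trcbi] -> 6 lines: xmux zgob obt trcbi tpdfw mas
Hunk 5: at line 2 remove [obt] add [kacl,oexu,vzomg] -> 8 lines: xmux zgob kacl oexu vzomg trcbi tpdfw mas
Hunk 6: at line 5 remove [trcbi,tpdfw] add [oleh,khuz] -> 8 lines: xmux zgob kacl oexu vzomg oleh khuz mas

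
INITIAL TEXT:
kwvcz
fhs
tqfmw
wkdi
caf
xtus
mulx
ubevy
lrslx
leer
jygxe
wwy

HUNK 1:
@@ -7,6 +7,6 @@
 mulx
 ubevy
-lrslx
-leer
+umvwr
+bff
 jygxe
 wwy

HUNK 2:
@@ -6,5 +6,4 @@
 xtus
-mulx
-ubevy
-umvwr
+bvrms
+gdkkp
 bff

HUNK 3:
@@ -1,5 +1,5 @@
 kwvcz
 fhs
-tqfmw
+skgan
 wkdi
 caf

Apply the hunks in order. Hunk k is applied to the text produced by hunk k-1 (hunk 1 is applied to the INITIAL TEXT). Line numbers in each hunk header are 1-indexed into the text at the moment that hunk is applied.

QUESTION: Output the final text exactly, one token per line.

Hunk 1: at line 7 remove [lrslx,leer] add [umvwr,bff] -> 12 lines: kwvcz fhs tqfmw wkdi caf xtus mulx ubevy umvwr bff jygxe wwy
Hunk 2: at line 6 remove [mulx,ubevy,umvwr] add [bvrms,gdkkp] -> 11 lines: kwvcz fhs tqfmw wkdi caf xtus bvrms gdkkp bff jygxe wwy
Hunk 3: at line 1 remove [tqfmw] add [skgan] -> 11 lines: kwvcz fhs skgan wkdi caf xtus bvrms gdkkp bff jygxe wwy

Answer: kwvcz
fhs
skgan
wkdi
caf
xtus
bvrms
gdkkp
bff
jygxe
wwy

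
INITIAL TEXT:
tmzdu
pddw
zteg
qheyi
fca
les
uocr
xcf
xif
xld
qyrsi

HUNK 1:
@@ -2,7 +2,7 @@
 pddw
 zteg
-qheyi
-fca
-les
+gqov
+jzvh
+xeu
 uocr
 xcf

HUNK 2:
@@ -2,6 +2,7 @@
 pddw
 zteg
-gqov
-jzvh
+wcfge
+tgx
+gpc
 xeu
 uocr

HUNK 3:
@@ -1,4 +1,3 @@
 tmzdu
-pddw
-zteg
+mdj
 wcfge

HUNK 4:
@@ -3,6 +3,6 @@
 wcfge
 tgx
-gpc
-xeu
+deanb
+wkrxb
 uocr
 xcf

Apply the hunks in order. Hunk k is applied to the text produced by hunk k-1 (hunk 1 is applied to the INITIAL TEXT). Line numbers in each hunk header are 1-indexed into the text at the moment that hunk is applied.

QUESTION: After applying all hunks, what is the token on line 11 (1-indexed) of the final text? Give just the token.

Hunk 1: at line 2 remove [qheyi,fca,les] add [gqov,jzvh,xeu] -> 11 lines: tmzdu pddw zteg gqov jzvh xeu uocr xcf xif xld qyrsi
Hunk 2: at line 2 remove [gqov,jzvh] add [wcfge,tgx,gpc] -> 12 lines: tmzdu pddw zteg wcfge tgx gpc xeu uocr xcf xif xld qyrsi
Hunk 3: at line 1 remove [pddw,zteg] add [mdj] -> 11 lines: tmzdu mdj wcfge tgx gpc xeu uocr xcf xif xld qyrsi
Hunk 4: at line 3 remove [gpc,xeu] add [deanb,wkrxb] -> 11 lines: tmzdu mdj wcfge tgx deanb wkrxb uocr xcf xif xld qyrsi
Final line 11: qyrsi

Answer: qyrsi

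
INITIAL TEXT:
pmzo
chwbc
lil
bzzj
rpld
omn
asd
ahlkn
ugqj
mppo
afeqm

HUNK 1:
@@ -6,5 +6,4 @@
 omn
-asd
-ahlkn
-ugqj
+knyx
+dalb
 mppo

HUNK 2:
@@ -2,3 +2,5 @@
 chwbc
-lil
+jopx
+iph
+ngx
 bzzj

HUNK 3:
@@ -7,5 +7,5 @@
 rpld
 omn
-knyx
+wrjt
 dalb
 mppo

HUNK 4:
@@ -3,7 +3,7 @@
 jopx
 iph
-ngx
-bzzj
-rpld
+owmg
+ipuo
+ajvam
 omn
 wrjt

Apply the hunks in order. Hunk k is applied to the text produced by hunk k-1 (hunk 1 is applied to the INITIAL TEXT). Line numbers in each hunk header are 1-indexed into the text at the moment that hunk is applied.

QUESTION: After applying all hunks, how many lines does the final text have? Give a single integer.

Hunk 1: at line 6 remove [asd,ahlkn,ugqj] add [knyx,dalb] -> 10 lines: pmzo chwbc lil bzzj rpld omn knyx dalb mppo afeqm
Hunk 2: at line 2 remove [lil] add [jopx,iph,ngx] -> 12 lines: pmzo chwbc jopx iph ngx bzzj rpld omn knyx dalb mppo afeqm
Hunk 3: at line 7 remove [knyx] add [wrjt] -> 12 lines: pmzo chwbc jopx iph ngx bzzj rpld omn wrjt dalb mppo afeqm
Hunk 4: at line 3 remove [ngx,bzzj,rpld] add [owmg,ipuo,ajvam] -> 12 lines: pmzo chwbc jopx iph owmg ipuo ajvam omn wrjt dalb mppo afeqm
Final line count: 12

Answer: 12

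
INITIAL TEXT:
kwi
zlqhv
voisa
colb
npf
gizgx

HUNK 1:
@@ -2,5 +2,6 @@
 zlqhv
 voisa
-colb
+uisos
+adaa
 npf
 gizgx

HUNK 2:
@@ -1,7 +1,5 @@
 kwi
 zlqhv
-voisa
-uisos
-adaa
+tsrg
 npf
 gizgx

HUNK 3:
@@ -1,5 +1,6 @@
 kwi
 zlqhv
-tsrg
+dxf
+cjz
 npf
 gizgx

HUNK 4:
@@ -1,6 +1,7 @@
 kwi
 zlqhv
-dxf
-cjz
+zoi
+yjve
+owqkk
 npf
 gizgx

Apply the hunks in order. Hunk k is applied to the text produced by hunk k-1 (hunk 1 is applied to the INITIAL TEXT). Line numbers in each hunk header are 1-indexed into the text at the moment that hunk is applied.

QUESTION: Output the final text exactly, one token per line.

Answer: kwi
zlqhv
zoi
yjve
owqkk
npf
gizgx

Derivation:
Hunk 1: at line 2 remove [colb] add [uisos,adaa] -> 7 lines: kwi zlqhv voisa uisos adaa npf gizgx
Hunk 2: at line 1 remove [voisa,uisos,adaa] add [tsrg] -> 5 lines: kwi zlqhv tsrg npf gizgx
Hunk 3: at line 1 remove [tsrg] add [dxf,cjz] -> 6 lines: kwi zlqhv dxf cjz npf gizgx
Hunk 4: at line 1 remove [dxf,cjz] add [zoi,yjve,owqkk] -> 7 lines: kwi zlqhv zoi yjve owqkk npf gizgx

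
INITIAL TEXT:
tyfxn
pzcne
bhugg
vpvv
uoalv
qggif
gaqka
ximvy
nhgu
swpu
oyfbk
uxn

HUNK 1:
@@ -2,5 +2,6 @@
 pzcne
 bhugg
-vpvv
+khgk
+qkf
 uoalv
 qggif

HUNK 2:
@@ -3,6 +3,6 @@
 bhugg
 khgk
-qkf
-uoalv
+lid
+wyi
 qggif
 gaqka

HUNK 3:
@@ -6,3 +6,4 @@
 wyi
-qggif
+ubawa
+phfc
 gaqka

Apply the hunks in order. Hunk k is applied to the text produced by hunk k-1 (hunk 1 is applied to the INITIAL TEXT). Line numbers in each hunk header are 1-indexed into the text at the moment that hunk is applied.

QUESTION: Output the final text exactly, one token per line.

Hunk 1: at line 2 remove [vpvv] add [khgk,qkf] -> 13 lines: tyfxn pzcne bhugg khgk qkf uoalv qggif gaqka ximvy nhgu swpu oyfbk uxn
Hunk 2: at line 3 remove [qkf,uoalv] add [lid,wyi] -> 13 lines: tyfxn pzcne bhugg khgk lid wyi qggif gaqka ximvy nhgu swpu oyfbk uxn
Hunk 3: at line 6 remove [qggif] add [ubawa,phfc] -> 14 lines: tyfxn pzcne bhugg khgk lid wyi ubawa phfc gaqka ximvy nhgu swpu oyfbk uxn

Answer: tyfxn
pzcne
bhugg
khgk
lid
wyi
ubawa
phfc
gaqka
ximvy
nhgu
swpu
oyfbk
uxn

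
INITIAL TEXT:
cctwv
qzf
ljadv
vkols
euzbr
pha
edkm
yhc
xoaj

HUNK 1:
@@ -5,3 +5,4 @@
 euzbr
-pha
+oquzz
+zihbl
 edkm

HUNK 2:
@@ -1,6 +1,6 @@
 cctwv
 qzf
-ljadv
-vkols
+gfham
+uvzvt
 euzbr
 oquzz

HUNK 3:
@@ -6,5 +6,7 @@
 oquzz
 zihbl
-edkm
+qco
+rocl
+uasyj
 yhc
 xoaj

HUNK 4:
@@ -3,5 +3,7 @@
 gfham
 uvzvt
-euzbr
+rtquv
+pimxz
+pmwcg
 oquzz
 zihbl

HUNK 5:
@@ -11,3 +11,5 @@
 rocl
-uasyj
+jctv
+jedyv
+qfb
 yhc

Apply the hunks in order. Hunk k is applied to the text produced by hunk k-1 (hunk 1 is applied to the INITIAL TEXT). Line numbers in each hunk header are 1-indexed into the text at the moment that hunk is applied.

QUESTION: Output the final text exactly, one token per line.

Hunk 1: at line 5 remove [pha] add [oquzz,zihbl] -> 10 lines: cctwv qzf ljadv vkols euzbr oquzz zihbl edkm yhc xoaj
Hunk 2: at line 1 remove [ljadv,vkols] add [gfham,uvzvt] -> 10 lines: cctwv qzf gfham uvzvt euzbr oquzz zihbl edkm yhc xoaj
Hunk 3: at line 6 remove [edkm] add [qco,rocl,uasyj] -> 12 lines: cctwv qzf gfham uvzvt euzbr oquzz zihbl qco rocl uasyj yhc xoaj
Hunk 4: at line 3 remove [euzbr] add [rtquv,pimxz,pmwcg] -> 14 lines: cctwv qzf gfham uvzvt rtquv pimxz pmwcg oquzz zihbl qco rocl uasyj yhc xoaj
Hunk 5: at line 11 remove [uasyj] add [jctv,jedyv,qfb] -> 16 lines: cctwv qzf gfham uvzvt rtquv pimxz pmwcg oquzz zihbl qco rocl jctv jedyv qfb yhc xoaj

Answer: cctwv
qzf
gfham
uvzvt
rtquv
pimxz
pmwcg
oquzz
zihbl
qco
rocl
jctv
jedyv
qfb
yhc
xoaj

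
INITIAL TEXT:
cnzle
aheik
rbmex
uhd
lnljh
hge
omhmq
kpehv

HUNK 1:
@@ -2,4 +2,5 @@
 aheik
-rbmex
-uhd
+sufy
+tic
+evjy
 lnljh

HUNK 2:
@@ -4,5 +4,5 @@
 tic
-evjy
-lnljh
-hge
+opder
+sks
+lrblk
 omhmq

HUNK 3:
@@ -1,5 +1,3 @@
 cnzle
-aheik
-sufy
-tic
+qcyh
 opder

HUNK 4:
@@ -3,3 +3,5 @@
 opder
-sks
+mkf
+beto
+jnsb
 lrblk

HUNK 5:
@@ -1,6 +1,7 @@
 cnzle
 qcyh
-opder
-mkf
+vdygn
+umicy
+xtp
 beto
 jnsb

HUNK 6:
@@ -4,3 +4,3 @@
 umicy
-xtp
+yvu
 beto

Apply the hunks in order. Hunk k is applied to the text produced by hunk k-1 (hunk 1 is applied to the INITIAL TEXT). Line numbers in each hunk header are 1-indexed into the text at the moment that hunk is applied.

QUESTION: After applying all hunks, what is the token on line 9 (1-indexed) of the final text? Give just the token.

Answer: omhmq

Derivation:
Hunk 1: at line 2 remove [rbmex,uhd] add [sufy,tic,evjy] -> 9 lines: cnzle aheik sufy tic evjy lnljh hge omhmq kpehv
Hunk 2: at line 4 remove [evjy,lnljh,hge] add [opder,sks,lrblk] -> 9 lines: cnzle aheik sufy tic opder sks lrblk omhmq kpehv
Hunk 3: at line 1 remove [aheik,sufy,tic] add [qcyh] -> 7 lines: cnzle qcyh opder sks lrblk omhmq kpehv
Hunk 4: at line 3 remove [sks] add [mkf,beto,jnsb] -> 9 lines: cnzle qcyh opder mkf beto jnsb lrblk omhmq kpehv
Hunk 5: at line 1 remove [opder,mkf] add [vdygn,umicy,xtp] -> 10 lines: cnzle qcyh vdygn umicy xtp beto jnsb lrblk omhmq kpehv
Hunk 6: at line 4 remove [xtp] add [yvu] -> 10 lines: cnzle qcyh vdygn umicy yvu beto jnsb lrblk omhmq kpehv
Final line 9: omhmq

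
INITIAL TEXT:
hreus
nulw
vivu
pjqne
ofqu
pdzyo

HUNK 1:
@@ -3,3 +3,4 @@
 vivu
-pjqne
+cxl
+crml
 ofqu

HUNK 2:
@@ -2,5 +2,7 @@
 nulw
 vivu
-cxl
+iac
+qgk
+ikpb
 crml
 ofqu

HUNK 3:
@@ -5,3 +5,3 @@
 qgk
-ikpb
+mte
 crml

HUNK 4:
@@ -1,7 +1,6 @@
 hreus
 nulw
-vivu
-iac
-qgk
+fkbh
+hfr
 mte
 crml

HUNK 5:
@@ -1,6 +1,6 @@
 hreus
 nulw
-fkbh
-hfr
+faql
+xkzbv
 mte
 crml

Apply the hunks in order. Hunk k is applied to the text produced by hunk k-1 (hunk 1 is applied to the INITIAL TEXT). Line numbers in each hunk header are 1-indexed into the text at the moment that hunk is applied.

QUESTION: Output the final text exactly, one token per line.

Hunk 1: at line 3 remove [pjqne] add [cxl,crml] -> 7 lines: hreus nulw vivu cxl crml ofqu pdzyo
Hunk 2: at line 2 remove [cxl] add [iac,qgk,ikpb] -> 9 lines: hreus nulw vivu iac qgk ikpb crml ofqu pdzyo
Hunk 3: at line 5 remove [ikpb] add [mte] -> 9 lines: hreus nulw vivu iac qgk mte crml ofqu pdzyo
Hunk 4: at line 1 remove [vivu,iac,qgk] add [fkbh,hfr] -> 8 lines: hreus nulw fkbh hfr mte crml ofqu pdzyo
Hunk 5: at line 1 remove [fkbh,hfr] add [faql,xkzbv] -> 8 lines: hreus nulw faql xkzbv mte crml ofqu pdzyo

Answer: hreus
nulw
faql
xkzbv
mte
crml
ofqu
pdzyo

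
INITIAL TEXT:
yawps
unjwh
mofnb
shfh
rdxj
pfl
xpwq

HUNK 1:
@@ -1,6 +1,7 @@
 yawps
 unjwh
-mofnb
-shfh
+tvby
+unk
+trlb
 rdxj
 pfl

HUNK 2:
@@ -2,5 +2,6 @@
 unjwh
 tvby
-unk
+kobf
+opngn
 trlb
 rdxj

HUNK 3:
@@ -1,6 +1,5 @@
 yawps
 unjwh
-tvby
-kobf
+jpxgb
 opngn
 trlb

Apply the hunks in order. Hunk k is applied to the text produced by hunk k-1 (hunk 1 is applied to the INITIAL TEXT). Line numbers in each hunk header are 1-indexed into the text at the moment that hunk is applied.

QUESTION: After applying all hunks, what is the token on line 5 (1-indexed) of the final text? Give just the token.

Hunk 1: at line 1 remove [mofnb,shfh] add [tvby,unk,trlb] -> 8 lines: yawps unjwh tvby unk trlb rdxj pfl xpwq
Hunk 2: at line 2 remove [unk] add [kobf,opngn] -> 9 lines: yawps unjwh tvby kobf opngn trlb rdxj pfl xpwq
Hunk 3: at line 1 remove [tvby,kobf] add [jpxgb] -> 8 lines: yawps unjwh jpxgb opngn trlb rdxj pfl xpwq
Final line 5: trlb

Answer: trlb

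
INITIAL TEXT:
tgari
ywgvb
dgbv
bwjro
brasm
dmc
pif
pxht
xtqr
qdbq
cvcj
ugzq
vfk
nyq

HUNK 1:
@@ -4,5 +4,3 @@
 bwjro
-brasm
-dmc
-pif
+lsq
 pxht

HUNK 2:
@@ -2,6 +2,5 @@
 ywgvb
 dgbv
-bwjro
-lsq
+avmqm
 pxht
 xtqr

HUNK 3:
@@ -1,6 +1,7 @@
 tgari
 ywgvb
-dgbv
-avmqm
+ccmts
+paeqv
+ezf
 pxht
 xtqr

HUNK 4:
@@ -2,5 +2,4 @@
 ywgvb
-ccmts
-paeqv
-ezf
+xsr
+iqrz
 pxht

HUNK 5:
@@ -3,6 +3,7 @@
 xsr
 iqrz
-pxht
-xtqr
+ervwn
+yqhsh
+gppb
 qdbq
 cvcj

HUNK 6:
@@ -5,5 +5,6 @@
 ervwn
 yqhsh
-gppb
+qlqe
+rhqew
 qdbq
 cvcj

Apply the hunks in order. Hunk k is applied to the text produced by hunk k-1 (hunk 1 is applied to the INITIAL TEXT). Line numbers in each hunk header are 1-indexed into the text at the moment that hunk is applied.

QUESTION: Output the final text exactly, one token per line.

Answer: tgari
ywgvb
xsr
iqrz
ervwn
yqhsh
qlqe
rhqew
qdbq
cvcj
ugzq
vfk
nyq

Derivation:
Hunk 1: at line 4 remove [brasm,dmc,pif] add [lsq] -> 12 lines: tgari ywgvb dgbv bwjro lsq pxht xtqr qdbq cvcj ugzq vfk nyq
Hunk 2: at line 2 remove [bwjro,lsq] add [avmqm] -> 11 lines: tgari ywgvb dgbv avmqm pxht xtqr qdbq cvcj ugzq vfk nyq
Hunk 3: at line 1 remove [dgbv,avmqm] add [ccmts,paeqv,ezf] -> 12 lines: tgari ywgvb ccmts paeqv ezf pxht xtqr qdbq cvcj ugzq vfk nyq
Hunk 4: at line 2 remove [ccmts,paeqv,ezf] add [xsr,iqrz] -> 11 lines: tgari ywgvb xsr iqrz pxht xtqr qdbq cvcj ugzq vfk nyq
Hunk 5: at line 3 remove [pxht,xtqr] add [ervwn,yqhsh,gppb] -> 12 lines: tgari ywgvb xsr iqrz ervwn yqhsh gppb qdbq cvcj ugzq vfk nyq
Hunk 6: at line 5 remove [gppb] add [qlqe,rhqew] -> 13 lines: tgari ywgvb xsr iqrz ervwn yqhsh qlqe rhqew qdbq cvcj ugzq vfk nyq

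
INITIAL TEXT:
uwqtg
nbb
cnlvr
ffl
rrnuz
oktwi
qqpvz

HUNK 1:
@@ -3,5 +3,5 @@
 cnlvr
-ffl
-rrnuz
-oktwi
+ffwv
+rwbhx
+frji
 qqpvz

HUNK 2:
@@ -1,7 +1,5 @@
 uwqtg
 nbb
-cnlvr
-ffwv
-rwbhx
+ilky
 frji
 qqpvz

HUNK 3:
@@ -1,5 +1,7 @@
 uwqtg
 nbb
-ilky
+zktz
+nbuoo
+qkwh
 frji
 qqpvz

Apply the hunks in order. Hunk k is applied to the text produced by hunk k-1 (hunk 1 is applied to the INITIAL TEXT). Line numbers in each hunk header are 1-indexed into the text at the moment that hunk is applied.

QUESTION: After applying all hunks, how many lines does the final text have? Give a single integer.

Answer: 7

Derivation:
Hunk 1: at line 3 remove [ffl,rrnuz,oktwi] add [ffwv,rwbhx,frji] -> 7 lines: uwqtg nbb cnlvr ffwv rwbhx frji qqpvz
Hunk 2: at line 1 remove [cnlvr,ffwv,rwbhx] add [ilky] -> 5 lines: uwqtg nbb ilky frji qqpvz
Hunk 3: at line 1 remove [ilky] add [zktz,nbuoo,qkwh] -> 7 lines: uwqtg nbb zktz nbuoo qkwh frji qqpvz
Final line count: 7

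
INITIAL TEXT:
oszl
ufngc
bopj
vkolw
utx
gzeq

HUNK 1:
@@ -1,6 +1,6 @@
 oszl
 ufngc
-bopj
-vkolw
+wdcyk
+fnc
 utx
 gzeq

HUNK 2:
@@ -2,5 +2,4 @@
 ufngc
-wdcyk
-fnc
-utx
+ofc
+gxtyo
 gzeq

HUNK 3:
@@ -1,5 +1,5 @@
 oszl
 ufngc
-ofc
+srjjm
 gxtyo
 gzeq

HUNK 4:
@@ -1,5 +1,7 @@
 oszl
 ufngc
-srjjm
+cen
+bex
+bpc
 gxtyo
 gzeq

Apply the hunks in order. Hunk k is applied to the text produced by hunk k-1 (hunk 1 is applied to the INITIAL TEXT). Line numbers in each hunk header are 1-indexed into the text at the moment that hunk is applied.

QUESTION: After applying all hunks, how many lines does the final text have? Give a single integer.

Answer: 7

Derivation:
Hunk 1: at line 1 remove [bopj,vkolw] add [wdcyk,fnc] -> 6 lines: oszl ufngc wdcyk fnc utx gzeq
Hunk 2: at line 2 remove [wdcyk,fnc,utx] add [ofc,gxtyo] -> 5 lines: oszl ufngc ofc gxtyo gzeq
Hunk 3: at line 1 remove [ofc] add [srjjm] -> 5 lines: oszl ufngc srjjm gxtyo gzeq
Hunk 4: at line 1 remove [srjjm] add [cen,bex,bpc] -> 7 lines: oszl ufngc cen bex bpc gxtyo gzeq
Final line count: 7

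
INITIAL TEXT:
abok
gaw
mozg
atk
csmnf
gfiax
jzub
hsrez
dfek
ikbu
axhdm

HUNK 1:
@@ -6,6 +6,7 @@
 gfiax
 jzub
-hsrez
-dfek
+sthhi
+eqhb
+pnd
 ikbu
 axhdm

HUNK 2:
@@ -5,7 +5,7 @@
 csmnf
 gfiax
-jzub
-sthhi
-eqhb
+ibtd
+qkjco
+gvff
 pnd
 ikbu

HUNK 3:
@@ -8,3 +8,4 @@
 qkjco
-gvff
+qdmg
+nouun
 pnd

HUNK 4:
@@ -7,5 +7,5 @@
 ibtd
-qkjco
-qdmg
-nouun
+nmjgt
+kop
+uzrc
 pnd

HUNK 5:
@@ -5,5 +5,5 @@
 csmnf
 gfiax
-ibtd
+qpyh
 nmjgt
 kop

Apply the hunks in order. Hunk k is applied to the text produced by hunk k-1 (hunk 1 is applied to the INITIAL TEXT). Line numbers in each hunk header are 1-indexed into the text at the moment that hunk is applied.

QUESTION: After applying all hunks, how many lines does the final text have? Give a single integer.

Answer: 13

Derivation:
Hunk 1: at line 6 remove [hsrez,dfek] add [sthhi,eqhb,pnd] -> 12 lines: abok gaw mozg atk csmnf gfiax jzub sthhi eqhb pnd ikbu axhdm
Hunk 2: at line 5 remove [jzub,sthhi,eqhb] add [ibtd,qkjco,gvff] -> 12 lines: abok gaw mozg atk csmnf gfiax ibtd qkjco gvff pnd ikbu axhdm
Hunk 3: at line 8 remove [gvff] add [qdmg,nouun] -> 13 lines: abok gaw mozg atk csmnf gfiax ibtd qkjco qdmg nouun pnd ikbu axhdm
Hunk 4: at line 7 remove [qkjco,qdmg,nouun] add [nmjgt,kop,uzrc] -> 13 lines: abok gaw mozg atk csmnf gfiax ibtd nmjgt kop uzrc pnd ikbu axhdm
Hunk 5: at line 5 remove [ibtd] add [qpyh] -> 13 lines: abok gaw mozg atk csmnf gfiax qpyh nmjgt kop uzrc pnd ikbu axhdm
Final line count: 13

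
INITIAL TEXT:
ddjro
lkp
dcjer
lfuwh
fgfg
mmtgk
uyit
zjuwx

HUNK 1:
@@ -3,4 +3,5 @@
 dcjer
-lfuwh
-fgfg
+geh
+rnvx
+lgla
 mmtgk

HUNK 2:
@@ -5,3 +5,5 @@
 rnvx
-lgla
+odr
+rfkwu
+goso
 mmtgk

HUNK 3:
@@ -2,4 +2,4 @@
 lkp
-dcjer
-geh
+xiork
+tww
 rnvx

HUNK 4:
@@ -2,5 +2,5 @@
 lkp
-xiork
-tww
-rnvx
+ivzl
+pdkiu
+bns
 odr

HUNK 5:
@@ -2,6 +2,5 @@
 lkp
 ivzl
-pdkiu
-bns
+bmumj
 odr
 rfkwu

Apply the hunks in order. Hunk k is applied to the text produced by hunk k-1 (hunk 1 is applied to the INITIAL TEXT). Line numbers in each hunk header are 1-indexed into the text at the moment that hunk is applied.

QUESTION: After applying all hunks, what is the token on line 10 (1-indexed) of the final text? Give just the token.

Answer: zjuwx

Derivation:
Hunk 1: at line 3 remove [lfuwh,fgfg] add [geh,rnvx,lgla] -> 9 lines: ddjro lkp dcjer geh rnvx lgla mmtgk uyit zjuwx
Hunk 2: at line 5 remove [lgla] add [odr,rfkwu,goso] -> 11 lines: ddjro lkp dcjer geh rnvx odr rfkwu goso mmtgk uyit zjuwx
Hunk 3: at line 2 remove [dcjer,geh] add [xiork,tww] -> 11 lines: ddjro lkp xiork tww rnvx odr rfkwu goso mmtgk uyit zjuwx
Hunk 4: at line 2 remove [xiork,tww,rnvx] add [ivzl,pdkiu,bns] -> 11 lines: ddjro lkp ivzl pdkiu bns odr rfkwu goso mmtgk uyit zjuwx
Hunk 5: at line 2 remove [pdkiu,bns] add [bmumj] -> 10 lines: ddjro lkp ivzl bmumj odr rfkwu goso mmtgk uyit zjuwx
Final line 10: zjuwx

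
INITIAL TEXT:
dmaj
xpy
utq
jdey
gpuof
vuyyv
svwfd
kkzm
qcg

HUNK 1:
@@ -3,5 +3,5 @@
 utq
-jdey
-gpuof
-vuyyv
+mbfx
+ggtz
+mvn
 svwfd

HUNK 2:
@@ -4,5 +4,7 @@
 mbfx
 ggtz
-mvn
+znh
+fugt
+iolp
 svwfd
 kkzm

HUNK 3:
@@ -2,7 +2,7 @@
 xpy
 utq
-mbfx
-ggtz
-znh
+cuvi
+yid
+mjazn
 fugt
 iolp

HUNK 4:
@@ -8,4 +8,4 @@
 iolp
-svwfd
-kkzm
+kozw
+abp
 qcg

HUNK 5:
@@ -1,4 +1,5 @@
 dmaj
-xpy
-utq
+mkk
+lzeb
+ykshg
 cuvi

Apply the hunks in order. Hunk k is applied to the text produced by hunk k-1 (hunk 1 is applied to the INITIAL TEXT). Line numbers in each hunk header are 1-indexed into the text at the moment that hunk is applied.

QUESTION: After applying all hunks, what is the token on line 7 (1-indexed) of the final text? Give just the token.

Answer: mjazn

Derivation:
Hunk 1: at line 3 remove [jdey,gpuof,vuyyv] add [mbfx,ggtz,mvn] -> 9 lines: dmaj xpy utq mbfx ggtz mvn svwfd kkzm qcg
Hunk 2: at line 4 remove [mvn] add [znh,fugt,iolp] -> 11 lines: dmaj xpy utq mbfx ggtz znh fugt iolp svwfd kkzm qcg
Hunk 3: at line 2 remove [mbfx,ggtz,znh] add [cuvi,yid,mjazn] -> 11 lines: dmaj xpy utq cuvi yid mjazn fugt iolp svwfd kkzm qcg
Hunk 4: at line 8 remove [svwfd,kkzm] add [kozw,abp] -> 11 lines: dmaj xpy utq cuvi yid mjazn fugt iolp kozw abp qcg
Hunk 5: at line 1 remove [xpy,utq] add [mkk,lzeb,ykshg] -> 12 lines: dmaj mkk lzeb ykshg cuvi yid mjazn fugt iolp kozw abp qcg
Final line 7: mjazn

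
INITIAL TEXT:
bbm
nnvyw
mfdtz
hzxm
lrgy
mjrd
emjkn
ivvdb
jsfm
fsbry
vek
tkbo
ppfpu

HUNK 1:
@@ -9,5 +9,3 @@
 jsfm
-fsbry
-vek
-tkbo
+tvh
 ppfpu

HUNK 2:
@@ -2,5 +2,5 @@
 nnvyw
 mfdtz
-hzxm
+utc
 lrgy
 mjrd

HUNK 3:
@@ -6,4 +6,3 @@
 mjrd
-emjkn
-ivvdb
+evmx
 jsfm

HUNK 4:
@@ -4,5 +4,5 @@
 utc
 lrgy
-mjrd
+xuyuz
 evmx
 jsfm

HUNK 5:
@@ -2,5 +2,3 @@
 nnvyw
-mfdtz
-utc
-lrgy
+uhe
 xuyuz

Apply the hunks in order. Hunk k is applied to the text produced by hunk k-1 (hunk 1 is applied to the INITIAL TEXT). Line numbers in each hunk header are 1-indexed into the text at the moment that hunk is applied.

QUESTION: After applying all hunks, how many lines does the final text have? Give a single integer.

Answer: 8

Derivation:
Hunk 1: at line 9 remove [fsbry,vek,tkbo] add [tvh] -> 11 lines: bbm nnvyw mfdtz hzxm lrgy mjrd emjkn ivvdb jsfm tvh ppfpu
Hunk 2: at line 2 remove [hzxm] add [utc] -> 11 lines: bbm nnvyw mfdtz utc lrgy mjrd emjkn ivvdb jsfm tvh ppfpu
Hunk 3: at line 6 remove [emjkn,ivvdb] add [evmx] -> 10 lines: bbm nnvyw mfdtz utc lrgy mjrd evmx jsfm tvh ppfpu
Hunk 4: at line 4 remove [mjrd] add [xuyuz] -> 10 lines: bbm nnvyw mfdtz utc lrgy xuyuz evmx jsfm tvh ppfpu
Hunk 5: at line 2 remove [mfdtz,utc,lrgy] add [uhe] -> 8 lines: bbm nnvyw uhe xuyuz evmx jsfm tvh ppfpu
Final line count: 8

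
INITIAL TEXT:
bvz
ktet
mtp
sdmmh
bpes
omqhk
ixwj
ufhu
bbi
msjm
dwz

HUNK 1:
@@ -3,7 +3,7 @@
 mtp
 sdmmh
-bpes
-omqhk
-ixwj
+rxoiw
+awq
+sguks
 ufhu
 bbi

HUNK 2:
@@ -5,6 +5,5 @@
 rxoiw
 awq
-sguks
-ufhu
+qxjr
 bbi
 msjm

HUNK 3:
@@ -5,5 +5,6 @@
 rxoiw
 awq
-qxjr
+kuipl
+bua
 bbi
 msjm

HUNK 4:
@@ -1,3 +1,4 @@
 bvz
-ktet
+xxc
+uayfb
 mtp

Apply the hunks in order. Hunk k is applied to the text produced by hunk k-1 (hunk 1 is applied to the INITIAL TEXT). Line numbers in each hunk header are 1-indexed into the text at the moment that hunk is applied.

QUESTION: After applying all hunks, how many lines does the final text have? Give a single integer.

Hunk 1: at line 3 remove [bpes,omqhk,ixwj] add [rxoiw,awq,sguks] -> 11 lines: bvz ktet mtp sdmmh rxoiw awq sguks ufhu bbi msjm dwz
Hunk 2: at line 5 remove [sguks,ufhu] add [qxjr] -> 10 lines: bvz ktet mtp sdmmh rxoiw awq qxjr bbi msjm dwz
Hunk 3: at line 5 remove [qxjr] add [kuipl,bua] -> 11 lines: bvz ktet mtp sdmmh rxoiw awq kuipl bua bbi msjm dwz
Hunk 4: at line 1 remove [ktet] add [xxc,uayfb] -> 12 lines: bvz xxc uayfb mtp sdmmh rxoiw awq kuipl bua bbi msjm dwz
Final line count: 12

Answer: 12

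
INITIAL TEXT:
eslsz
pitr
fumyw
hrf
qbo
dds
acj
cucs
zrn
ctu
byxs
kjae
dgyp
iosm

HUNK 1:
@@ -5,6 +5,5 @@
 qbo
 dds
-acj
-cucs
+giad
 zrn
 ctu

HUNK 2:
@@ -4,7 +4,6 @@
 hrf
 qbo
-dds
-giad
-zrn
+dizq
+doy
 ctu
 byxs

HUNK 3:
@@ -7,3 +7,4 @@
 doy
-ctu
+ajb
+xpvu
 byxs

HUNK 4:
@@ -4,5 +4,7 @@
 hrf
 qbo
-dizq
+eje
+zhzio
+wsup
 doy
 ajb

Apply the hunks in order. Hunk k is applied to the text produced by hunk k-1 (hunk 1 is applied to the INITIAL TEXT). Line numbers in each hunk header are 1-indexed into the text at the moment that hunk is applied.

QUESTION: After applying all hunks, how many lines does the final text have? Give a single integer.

Hunk 1: at line 5 remove [acj,cucs] add [giad] -> 13 lines: eslsz pitr fumyw hrf qbo dds giad zrn ctu byxs kjae dgyp iosm
Hunk 2: at line 4 remove [dds,giad,zrn] add [dizq,doy] -> 12 lines: eslsz pitr fumyw hrf qbo dizq doy ctu byxs kjae dgyp iosm
Hunk 3: at line 7 remove [ctu] add [ajb,xpvu] -> 13 lines: eslsz pitr fumyw hrf qbo dizq doy ajb xpvu byxs kjae dgyp iosm
Hunk 4: at line 4 remove [dizq] add [eje,zhzio,wsup] -> 15 lines: eslsz pitr fumyw hrf qbo eje zhzio wsup doy ajb xpvu byxs kjae dgyp iosm
Final line count: 15

Answer: 15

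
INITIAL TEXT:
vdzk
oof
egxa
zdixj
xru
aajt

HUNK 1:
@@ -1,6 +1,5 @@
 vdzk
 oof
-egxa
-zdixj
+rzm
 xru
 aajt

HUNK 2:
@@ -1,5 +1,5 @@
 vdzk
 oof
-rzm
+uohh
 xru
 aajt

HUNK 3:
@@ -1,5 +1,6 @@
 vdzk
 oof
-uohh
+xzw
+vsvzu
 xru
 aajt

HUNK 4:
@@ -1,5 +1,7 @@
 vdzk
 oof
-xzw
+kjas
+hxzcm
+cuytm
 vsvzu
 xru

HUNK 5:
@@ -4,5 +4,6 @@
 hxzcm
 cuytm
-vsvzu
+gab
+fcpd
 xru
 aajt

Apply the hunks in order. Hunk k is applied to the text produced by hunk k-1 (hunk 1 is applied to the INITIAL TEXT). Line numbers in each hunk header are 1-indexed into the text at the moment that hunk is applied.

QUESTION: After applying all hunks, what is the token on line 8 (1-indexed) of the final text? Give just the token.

Answer: xru

Derivation:
Hunk 1: at line 1 remove [egxa,zdixj] add [rzm] -> 5 lines: vdzk oof rzm xru aajt
Hunk 2: at line 1 remove [rzm] add [uohh] -> 5 lines: vdzk oof uohh xru aajt
Hunk 3: at line 1 remove [uohh] add [xzw,vsvzu] -> 6 lines: vdzk oof xzw vsvzu xru aajt
Hunk 4: at line 1 remove [xzw] add [kjas,hxzcm,cuytm] -> 8 lines: vdzk oof kjas hxzcm cuytm vsvzu xru aajt
Hunk 5: at line 4 remove [vsvzu] add [gab,fcpd] -> 9 lines: vdzk oof kjas hxzcm cuytm gab fcpd xru aajt
Final line 8: xru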